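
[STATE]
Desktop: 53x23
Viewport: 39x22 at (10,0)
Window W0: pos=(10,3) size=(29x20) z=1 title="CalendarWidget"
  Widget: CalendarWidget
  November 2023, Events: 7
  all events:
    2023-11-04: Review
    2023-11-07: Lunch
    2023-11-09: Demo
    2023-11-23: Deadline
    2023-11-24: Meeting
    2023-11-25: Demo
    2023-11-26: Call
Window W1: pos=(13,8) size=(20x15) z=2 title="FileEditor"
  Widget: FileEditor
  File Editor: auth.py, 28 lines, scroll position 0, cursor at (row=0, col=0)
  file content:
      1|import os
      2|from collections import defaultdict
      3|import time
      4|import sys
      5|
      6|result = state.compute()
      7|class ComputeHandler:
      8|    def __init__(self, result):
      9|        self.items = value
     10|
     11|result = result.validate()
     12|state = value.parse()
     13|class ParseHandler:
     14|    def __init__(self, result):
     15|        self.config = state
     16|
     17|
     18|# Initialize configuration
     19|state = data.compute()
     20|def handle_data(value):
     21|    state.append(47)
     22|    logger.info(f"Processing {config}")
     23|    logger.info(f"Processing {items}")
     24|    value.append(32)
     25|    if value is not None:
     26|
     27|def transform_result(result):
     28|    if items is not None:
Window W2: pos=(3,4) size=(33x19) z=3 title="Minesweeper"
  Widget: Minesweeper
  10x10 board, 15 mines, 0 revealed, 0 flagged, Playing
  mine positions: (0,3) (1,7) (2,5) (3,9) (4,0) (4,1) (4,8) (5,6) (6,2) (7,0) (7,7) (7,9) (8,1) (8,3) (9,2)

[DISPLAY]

                                       
                                       
                                       
┏━━━━━━━━━━━━━━━━━━━━━━━━━━━┓          
━━━━━━━━━━━━━━━━━━━━━━━━━┓  ┃          
weeper                   ┃──┨          
─────────────────────────┨  ┃          
■■■■                     ┃  ┃          
■■■■                     ┃  ┃          
■■■■                     ┃  ┃          
■■■■                     ┃  ┃          
■■■■                     ┃  ┃          
■■■■                     ┃  ┃          
■■■■                     ┃  ┃          
■■■■                     ┃  ┃          
■■■■                     ┃  ┃          
■■■■                     ┃  ┃          
                         ┃  ┃          
                         ┃  ┃          
                         ┃  ┃          
                         ┃  ┃          
                         ┃  ┃          


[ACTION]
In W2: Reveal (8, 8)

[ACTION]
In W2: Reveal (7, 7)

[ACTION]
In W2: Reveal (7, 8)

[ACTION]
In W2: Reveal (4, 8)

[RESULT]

                                       
                                       
                                       
┏━━━━━━━━━━━━━━━━━━━━━━━━━━━┓          
━━━━━━━━━━━━━━━━━━━━━━━━━┓  ┃          
weeper                   ┃──┨          
─────────────────────────┨  ┃          
■■■■                     ┃  ┃          
■✹■■                     ┃  ┃          
■■■■                     ┃  ┃          
■■■✹                     ┃  ┃          
■■✹■                     ┃  ┃          
✹■■■                     ┃  ┃          
■■■■                     ┃  ┃          
■✹■✹                     ┃  ┃          
■■2■                     ┃  ┃          
■■■■                     ┃  ┃          
                         ┃  ┃          
                         ┃  ┃          
                         ┃  ┃          
                         ┃  ┃          
                         ┃  ┃          


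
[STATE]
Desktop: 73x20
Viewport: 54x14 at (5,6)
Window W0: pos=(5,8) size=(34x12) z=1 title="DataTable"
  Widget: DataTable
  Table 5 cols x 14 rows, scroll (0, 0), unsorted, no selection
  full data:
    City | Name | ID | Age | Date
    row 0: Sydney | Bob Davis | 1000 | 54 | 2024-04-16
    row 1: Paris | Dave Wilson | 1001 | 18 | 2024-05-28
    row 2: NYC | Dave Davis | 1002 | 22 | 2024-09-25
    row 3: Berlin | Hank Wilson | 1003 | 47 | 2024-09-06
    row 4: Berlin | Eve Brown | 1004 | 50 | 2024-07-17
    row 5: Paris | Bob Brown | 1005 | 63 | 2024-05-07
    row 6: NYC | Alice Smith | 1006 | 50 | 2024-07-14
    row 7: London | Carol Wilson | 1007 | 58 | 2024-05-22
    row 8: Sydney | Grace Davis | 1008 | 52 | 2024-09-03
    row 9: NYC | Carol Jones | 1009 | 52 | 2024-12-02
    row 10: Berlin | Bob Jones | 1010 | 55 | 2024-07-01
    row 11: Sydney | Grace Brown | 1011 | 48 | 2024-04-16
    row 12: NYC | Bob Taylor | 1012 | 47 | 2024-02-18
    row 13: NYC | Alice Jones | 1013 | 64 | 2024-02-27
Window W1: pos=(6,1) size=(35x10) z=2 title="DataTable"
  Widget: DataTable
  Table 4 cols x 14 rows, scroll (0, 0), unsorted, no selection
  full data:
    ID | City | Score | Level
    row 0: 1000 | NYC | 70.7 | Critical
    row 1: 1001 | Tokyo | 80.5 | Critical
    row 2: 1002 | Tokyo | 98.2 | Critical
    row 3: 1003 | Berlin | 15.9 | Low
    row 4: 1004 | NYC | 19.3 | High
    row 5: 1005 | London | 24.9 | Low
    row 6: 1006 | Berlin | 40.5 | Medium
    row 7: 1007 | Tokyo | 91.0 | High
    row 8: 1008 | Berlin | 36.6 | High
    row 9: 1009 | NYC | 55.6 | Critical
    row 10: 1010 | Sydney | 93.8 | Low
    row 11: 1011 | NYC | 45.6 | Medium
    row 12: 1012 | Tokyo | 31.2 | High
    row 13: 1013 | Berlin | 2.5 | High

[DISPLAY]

 ┃1000│NYC   │70.7 │Critical       ┃                  
 ┃1001│Tokyo │80.5 │Critical       ┃                  
┏┃1002│Tokyo │98.2 │Critical       ┃                  
┃┃1003│Berlin│15.9 │Low            ┃                  
┠┗━━━━━━━━━━━━━━━━━━━━━━━━━━━━━━━━━┛                  
┃City  │Name        │ID  │Age│Dat┃                    
┃──────┼────────────┼────┼───┼───┃                    
┃Sydney│Bob Davis   │1000│54 │202┃                    
┃Paris │Dave Wilson │1001│18 │202┃                    
┃NYC   │Dave Davis  │1002│22 │202┃                    
┃Berlin│Hank Wilson │1003│47 │202┃                    
┃Berlin│Eve Brown   │1004│50 │202┃                    
┃Paris │Bob Brown   │1005│63 │202┃                    
┗━━━━━━━━━━━━━━━━━━━━━━━━━━━━━━━━┛                    


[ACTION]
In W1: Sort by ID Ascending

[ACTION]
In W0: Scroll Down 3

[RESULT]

 ┃1000│NYC   │70.7 │Critical       ┃                  
 ┃1001│Tokyo │80.5 │Critical       ┃                  
┏┃1002│Tokyo │98.2 │Critical       ┃                  
┃┃1003│Berlin│15.9 │Low            ┃                  
┠┗━━━━━━━━━━━━━━━━━━━━━━━━━━━━━━━━━┛                  
┃City  │Name        │ID  │Age│Dat┃                    
┃──────┼────────────┼────┼───┼───┃                    
┃Berlin│Hank Wilson │1003│47 │202┃                    
┃Berlin│Eve Brown   │1004│50 │202┃                    
┃Paris │Bob Brown   │1005│63 │202┃                    
┃NYC   │Alice Smith │1006│50 │202┃                    
┃London│Carol Wilson│1007│58 │202┃                    
┃Sydney│Grace Davis │1008│52 │202┃                    
┗━━━━━━━━━━━━━━━━━━━━━━━━━━━━━━━━┛                    


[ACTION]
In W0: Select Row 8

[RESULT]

 ┃1000│NYC   │70.7 │Critical       ┃                  
 ┃1001│Tokyo │80.5 │Critical       ┃                  
┏┃1002│Tokyo │98.2 │Critical       ┃                  
┃┃1003│Berlin│15.9 │Low            ┃                  
┠┗━━━━━━━━━━━━━━━━━━━━━━━━━━━━━━━━━┛                  
┃City  │Name        │ID  │Age│Dat┃                    
┃──────┼────────────┼────┼───┼───┃                    
┃Berlin│Hank Wilson │1003│47 │202┃                    
┃Berlin│Eve Brown   │1004│50 │202┃                    
┃Paris │Bob Brown   │1005│63 │202┃                    
┃NYC   │Alice Smith │1006│50 │202┃                    
┃London│Carol Wilson│1007│58 │202┃                    
┃>ydney│Grace Davis │1008│52 │202┃                    
┗━━━━━━━━━━━━━━━━━━━━━━━━━━━━━━━━┛                    


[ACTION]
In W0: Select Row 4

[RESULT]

 ┃1000│NYC   │70.7 │Critical       ┃                  
 ┃1001│Tokyo │80.5 │Critical       ┃                  
┏┃1002│Tokyo │98.2 │Critical       ┃                  
┃┃1003│Berlin│15.9 │Low            ┃                  
┠┗━━━━━━━━━━━━━━━━━━━━━━━━━━━━━━━━━┛                  
┃City  │Name        │ID  │Age│Dat┃                    
┃──────┼────────────┼────┼───┼───┃                    
┃Berlin│Hank Wilson │1003│47 │202┃                    
┃>erlin│Eve Brown   │1004│50 │202┃                    
┃Paris │Bob Brown   │1005│63 │202┃                    
┃NYC   │Alice Smith │1006│50 │202┃                    
┃London│Carol Wilson│1007│58 │202┃                    
┃Sydney│Grace Davis │1008│52 │202┃                    
┗━━━━━━━━━━━━━━━━━━━━━━━━━━━━━━━━┛                    


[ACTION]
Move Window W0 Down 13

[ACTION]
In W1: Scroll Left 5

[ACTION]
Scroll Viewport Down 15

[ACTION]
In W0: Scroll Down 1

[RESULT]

 ┃1000│NYC   │70.7 │Critical       ┃                  
 ┃1001│Tokyo │80.5 │Critical       ┃                  
┏┃1002│Tokyo │98.2 │Critical       ┃                  
┃┃1003│Berlin│15.9 │Low            ┃                  
┠┗━━━━━━━━━━━━━━━━━━━━━━━━━━━━━━━━━┛                  
┃City  │Name        │ID  │Age│Dat┃                    
┃──────┼────────────┼────┼───┼───┃                    
┃>erlin│Eve Brown   │1004│50 │202┃                    
┃Paris │Bob Brown   │1005│63 │202┃                    
┃NYC   │Alice Smith │1006│50 │202┃                    
┃London│Carol Wilson│1007│58 │202┃                    
┃Sydney│Grace Davis │1008│52 │202┃                    
┃NYC   │Carol Jones │1009│52 │202┃                    
┗━━━━━━━━━━━━━━━━━━━━━━━━━━━━━━━━┛                    


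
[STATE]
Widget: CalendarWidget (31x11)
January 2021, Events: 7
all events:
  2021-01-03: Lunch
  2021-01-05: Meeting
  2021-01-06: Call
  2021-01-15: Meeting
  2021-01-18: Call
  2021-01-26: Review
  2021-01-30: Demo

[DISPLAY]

          January 2021         
Mo Tu We Th Fr Sa Su           
             1  2  3*          
 4  5*  6*  7  8  9 10         
11 12 13 14 15* 16 17          
18* 19 20 21 22 23 24          
25 26* 27 28 29 30* 31         
                               
                               
                               
                               


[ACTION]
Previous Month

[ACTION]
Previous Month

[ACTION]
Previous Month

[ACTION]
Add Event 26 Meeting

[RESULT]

          October 2020         
Mo Tu We Th Fr Sa Su           
          1  2  3  4           
 5  6  7  8  9 10 11           
12 13 14 15 16 17 18           
19 20 21 22 23 24 25           
26* 27 28 29 30 31             
                               
                               
                               
                               


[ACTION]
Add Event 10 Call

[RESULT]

          October 2020         
Mo Tu We Th Fr Sa Su           
          1  2  3  4           
 5  6  7  8  9 10* 11          
12 13 14 15 16 17 18           
19 20 21 22 23 24 25           
26* 27 28 29 30 31             
                               
                               
                               
                               


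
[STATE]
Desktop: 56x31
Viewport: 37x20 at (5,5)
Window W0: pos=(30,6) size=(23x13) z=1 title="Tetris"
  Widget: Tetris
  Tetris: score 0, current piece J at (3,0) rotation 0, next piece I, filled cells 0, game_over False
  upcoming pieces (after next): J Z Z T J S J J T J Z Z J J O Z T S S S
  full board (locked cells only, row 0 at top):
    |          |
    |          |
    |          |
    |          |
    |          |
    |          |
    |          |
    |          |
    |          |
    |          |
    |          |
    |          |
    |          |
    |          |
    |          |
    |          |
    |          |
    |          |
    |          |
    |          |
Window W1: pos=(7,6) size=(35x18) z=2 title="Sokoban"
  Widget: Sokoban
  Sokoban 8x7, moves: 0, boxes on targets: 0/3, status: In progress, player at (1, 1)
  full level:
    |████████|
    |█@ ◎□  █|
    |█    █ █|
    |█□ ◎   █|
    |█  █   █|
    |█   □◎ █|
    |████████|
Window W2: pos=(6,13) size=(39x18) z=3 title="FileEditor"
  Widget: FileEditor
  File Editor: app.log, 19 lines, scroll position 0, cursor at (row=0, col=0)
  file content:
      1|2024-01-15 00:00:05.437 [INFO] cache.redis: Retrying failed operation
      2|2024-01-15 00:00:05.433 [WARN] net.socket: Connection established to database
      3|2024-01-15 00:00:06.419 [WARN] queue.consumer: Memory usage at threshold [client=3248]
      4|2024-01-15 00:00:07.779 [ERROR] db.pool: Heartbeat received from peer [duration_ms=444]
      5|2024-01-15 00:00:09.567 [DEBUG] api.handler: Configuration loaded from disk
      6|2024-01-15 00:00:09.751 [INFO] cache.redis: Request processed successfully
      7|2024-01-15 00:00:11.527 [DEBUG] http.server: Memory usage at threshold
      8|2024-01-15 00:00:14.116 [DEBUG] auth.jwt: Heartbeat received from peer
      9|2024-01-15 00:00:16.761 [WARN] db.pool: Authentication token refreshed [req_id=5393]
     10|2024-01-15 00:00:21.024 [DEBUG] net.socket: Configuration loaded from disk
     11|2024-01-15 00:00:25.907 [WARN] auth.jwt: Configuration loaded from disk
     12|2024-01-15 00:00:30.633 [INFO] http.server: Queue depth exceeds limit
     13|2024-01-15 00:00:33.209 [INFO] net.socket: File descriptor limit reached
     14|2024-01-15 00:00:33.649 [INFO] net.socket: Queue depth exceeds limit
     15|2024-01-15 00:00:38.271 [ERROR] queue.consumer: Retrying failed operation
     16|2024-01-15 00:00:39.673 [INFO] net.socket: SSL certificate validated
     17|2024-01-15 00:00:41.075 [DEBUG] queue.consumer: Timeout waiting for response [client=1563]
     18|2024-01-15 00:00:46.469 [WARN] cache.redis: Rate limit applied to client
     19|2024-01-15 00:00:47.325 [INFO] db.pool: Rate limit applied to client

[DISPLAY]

                                     
  ┏━━━━━━━━━━━━━━━━━━━━━━━━━━━━━━━━━┓
  ┃ Sokoban                         ┃
  ┠─────────────────────────────────┨
  ┃████████                         ┃
  ┃█@ ◎□  █                         ┃
  ┃█    █ █                         ┃
  ┃█□ ◎   █                         ┃
 ┏━━━━━━━━━━━━━━━━━━━━━━━━━━━━━━━━━━━
 ┃ FileEditor                        
 ┠───────────────────────────────────
 ┃█024-01-15 00:00:05.437 [INFO] cach
 ┃2024-01-15 00:00:05.433 [WARN] net.
 ┃2024-01-15 00:00:06.419 [WARN] queu
 ┃2024-01-15 00:00:07.779 [ERROR] db.
 ┃2024-01-15 00:00:09.567 [DEBUG] api
 ┃2024-01-15 00:00:09.751 [INFO] cach
 ┃2024-01-15 00:00:11.527 [DEBUG] htt
 ┃2024-01-15 00:00:14.116 [DEBUG] aut
 ┃2024-01-15 00:00:16.761 [WARN] db.p


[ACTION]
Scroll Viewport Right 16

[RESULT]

                                     
━━━━━━━━━━━━━━━━━━━━━━┓━━━━━━━━━━┓   
                      ┃          ┃   
──────────────────────┨──────────┨   
                      ┃Next:     ┃   
                      ┃████      ┃   
                      ┃          ┃   
                      ┃          ┃   
━━━━━━━━━━━━━━━━━━━━━━━━━┓       ┃   
                         ┃       ┃   
─────────────────────────┨re:    ┃   
0:00:05.437 [INFO] cache▲┃       ┃   
0:00:05.433 [WARN] net.s█┃       ┃   
0:00:06.419 [WARN] queue░┃━━━━━━━┛   
0:00:07.779 [ERROR] db.p░┃           
0:00:09.567 [DEBUG] api.░┃           
0:00:09.751 [INFO] cache░┃           
0:00:11.527 [DEBUG] http░┃           
0:00:14.116 [DEBUG] auth░┃           
0:00:16.761 [WARN] db.po░┃           


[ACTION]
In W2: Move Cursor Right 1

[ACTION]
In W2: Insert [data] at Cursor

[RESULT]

                                     
━━━━━━━━━━━━━━━━━━━━━━┓━━━━━━━━━━┓   
                      ┃          ┃   
──────────────────────┨──────────┨   
                      ┃Next:     ┃   
                      ┃████      ┃   
                      ┃          ┃   
                      ┃          ┃   
━━━━━━━━━━━━━━━━━━━━━━━━━┓       ┃   
                         ┃       ┃   
─────────────────────────┨re:    ┃   
15 00:00:05.437 [INFO] c▲┃       ┃   
0:00:05.433 [WARN] net.s█┃       ┃   
0:00:06.419 [WARN] queue░┃━━━━━━━┛   
0:00:07.779 [ERROR] db.p░┃           
0:00:09.567 [DEBUG] api.░┃           
0:00:09.751 [INFO] cache░┃           
0:00:11.527 [DEBUG] http░┃           
0:00:14.116 [DEBUG] auth░┃           
0:00:16.761 [WARN] db.po░┃           


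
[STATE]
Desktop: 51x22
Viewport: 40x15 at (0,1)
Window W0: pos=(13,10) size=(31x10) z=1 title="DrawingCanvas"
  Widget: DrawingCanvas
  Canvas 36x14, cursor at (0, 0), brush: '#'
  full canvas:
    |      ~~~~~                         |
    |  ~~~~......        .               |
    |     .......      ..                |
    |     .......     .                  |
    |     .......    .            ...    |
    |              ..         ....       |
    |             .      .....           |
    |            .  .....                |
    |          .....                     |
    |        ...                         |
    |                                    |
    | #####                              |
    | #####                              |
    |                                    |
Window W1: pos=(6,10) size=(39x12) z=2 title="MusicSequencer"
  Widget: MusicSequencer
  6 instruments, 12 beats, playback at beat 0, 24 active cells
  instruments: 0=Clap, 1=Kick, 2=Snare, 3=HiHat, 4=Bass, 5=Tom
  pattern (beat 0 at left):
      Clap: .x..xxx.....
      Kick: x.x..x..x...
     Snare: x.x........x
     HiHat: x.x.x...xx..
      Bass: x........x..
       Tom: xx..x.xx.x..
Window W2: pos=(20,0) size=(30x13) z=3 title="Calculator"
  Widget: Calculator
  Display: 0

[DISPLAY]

                    ┃ Calculator        
                    ┠───────────────────
                    ┃                   
                    ┃┌───┬───┬───┬───┐  
                    ┃│ 7 │ 8 │ 9 │ ÷ │  
                    ┃├───┼───┼───┼───┤  
                    ┃│ 4 │ 5 │ 6 │ × │  
                    ┃├───┼───┼───┼───┤  
                    ┃│ 1 │ 2 │ 3 │ - │  
      ┏━━━━━━━━━━━━━┃├───┼───┼───┼───┤  
      ┃ MusicSequenc┃│ 0 │ . │ = │ + │  
      ┠─────────────┗━━━━━━━━━━━━━━━━━━━
      ┃      ▼12345678901               
      ┃  Clap·█··███·····               
      ┃  Kick█·█··█··█···               


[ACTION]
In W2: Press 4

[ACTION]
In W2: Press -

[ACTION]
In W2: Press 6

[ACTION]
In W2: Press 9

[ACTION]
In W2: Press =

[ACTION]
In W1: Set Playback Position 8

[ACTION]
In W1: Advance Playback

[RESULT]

                    ┃ Calculator        
                    ┠───────────────────
                    ┃                   
                    ┃┌───┬───┬───┬───┐  
                    ┃│ 7 │ 8 │ 9 │ ÷ │  
                    ┃├───┼───┼───┼───┤  
                    ┃│ 4 │ 5 │ 6 │ × │  
                    ┃├───┼───┼───┼───┤  
                    ┃│ 1 │ 2 │ 3 │ - │  
      ┏━━━━━━━━━━━━━┃├───┼───┼───┼───┤  
      ┃ MusicSequenc┃│ 0 │ . │ = │ + │  
      ┠─────────────┗━━━━━━━━━━━━━━━━━━━
      ┃      012345678▼01               
      ┃  Clap·█··███·····               
      ┃  Kick█·█··█··█···               


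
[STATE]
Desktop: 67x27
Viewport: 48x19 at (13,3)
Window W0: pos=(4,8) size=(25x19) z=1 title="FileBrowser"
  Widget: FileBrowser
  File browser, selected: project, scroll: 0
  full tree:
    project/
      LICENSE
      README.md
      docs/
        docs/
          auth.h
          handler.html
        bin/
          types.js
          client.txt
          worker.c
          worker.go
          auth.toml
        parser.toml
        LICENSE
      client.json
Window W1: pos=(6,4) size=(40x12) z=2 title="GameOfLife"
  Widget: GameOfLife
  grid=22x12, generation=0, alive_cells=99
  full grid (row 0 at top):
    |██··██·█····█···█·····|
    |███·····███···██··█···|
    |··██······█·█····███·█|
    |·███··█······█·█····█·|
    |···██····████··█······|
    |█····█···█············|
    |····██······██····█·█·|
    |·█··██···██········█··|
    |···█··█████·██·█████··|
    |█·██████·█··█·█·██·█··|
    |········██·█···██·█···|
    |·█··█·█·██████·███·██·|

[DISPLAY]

                                                
━━━━━━━━━━━━━━━━━━━━━━━━━━━━━━━━┓               
fLife                           ┃               
────────────────────────────────┨               
                                ┃               
····█·█····███·█                ┃               
█······█·█····█·                ┃               
···████··█······                ┃               
···█············                ┃               
······██····█·█·                ┃               
···██········█··                ┃               
█████·██·█████··                ┃               
━━━━━━━━━━━━━━━━━━━━━━━━━━━━━━━━┛               
               ┃                                
               ┃                                
               ┃                                
               ┃                                
               ┃                                
               ┃                                


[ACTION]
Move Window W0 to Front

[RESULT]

                                                
━━━━━━━━━━━━━━━━━━━━━━━━━━━━━━━━┓               
fLife                           ┃               
────────────────────────────────┨               
                                ┃               
━━━━━━━━━━━━━━━┓                ┃               
wser           ┃                ┃               
───────────────┨                ┃               
oject/         ┃                ┃               
NSE            ┃                ┃               
ME.md          ┃                ┃               
docs/          ┃                ┃               
nt.json        ┃━━━━━━━━━━━━━━━━┛               
               ┃                                
               ┃                                
               ┃                                
               ┃                                
               ┃                                
               ┃                                


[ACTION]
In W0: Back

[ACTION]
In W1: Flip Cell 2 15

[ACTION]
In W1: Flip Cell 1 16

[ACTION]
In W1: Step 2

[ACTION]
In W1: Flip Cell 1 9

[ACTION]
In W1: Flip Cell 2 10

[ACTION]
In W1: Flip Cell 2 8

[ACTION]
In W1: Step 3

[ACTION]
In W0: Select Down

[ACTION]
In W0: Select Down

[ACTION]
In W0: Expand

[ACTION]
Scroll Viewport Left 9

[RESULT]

                                                
  ┏━━━━━━━━━━━━━━━━━━━━━━━━━━━━━━━━━━━━━━┓      
  ┃ GameOfLife                           ┃      
  ┠──────────────────────────────────────┨      
  ┃Gen: 5                                ┃      
┏━━━━━━━━━━━━━━━━━━━━━━━┓                ┃      
┃ FileBrowser           ┃                ┃      
┠───────────────────────┨                ┃      
┃  [-] project/         ┃                ┃      
┃    LICENSE            ┃                ┃      
┃  > README.md          ┃                ┃      
┃    [+] docs/          ┃                ┃      
┃    client.json        ┃━━━━━━━━━━━━━━━━┛      
┃                       ┃                       
┃                       ┃                       
┃                       ┃                       
┃                       ┃                       
┃                       ┃                       
┃                       ┃                       


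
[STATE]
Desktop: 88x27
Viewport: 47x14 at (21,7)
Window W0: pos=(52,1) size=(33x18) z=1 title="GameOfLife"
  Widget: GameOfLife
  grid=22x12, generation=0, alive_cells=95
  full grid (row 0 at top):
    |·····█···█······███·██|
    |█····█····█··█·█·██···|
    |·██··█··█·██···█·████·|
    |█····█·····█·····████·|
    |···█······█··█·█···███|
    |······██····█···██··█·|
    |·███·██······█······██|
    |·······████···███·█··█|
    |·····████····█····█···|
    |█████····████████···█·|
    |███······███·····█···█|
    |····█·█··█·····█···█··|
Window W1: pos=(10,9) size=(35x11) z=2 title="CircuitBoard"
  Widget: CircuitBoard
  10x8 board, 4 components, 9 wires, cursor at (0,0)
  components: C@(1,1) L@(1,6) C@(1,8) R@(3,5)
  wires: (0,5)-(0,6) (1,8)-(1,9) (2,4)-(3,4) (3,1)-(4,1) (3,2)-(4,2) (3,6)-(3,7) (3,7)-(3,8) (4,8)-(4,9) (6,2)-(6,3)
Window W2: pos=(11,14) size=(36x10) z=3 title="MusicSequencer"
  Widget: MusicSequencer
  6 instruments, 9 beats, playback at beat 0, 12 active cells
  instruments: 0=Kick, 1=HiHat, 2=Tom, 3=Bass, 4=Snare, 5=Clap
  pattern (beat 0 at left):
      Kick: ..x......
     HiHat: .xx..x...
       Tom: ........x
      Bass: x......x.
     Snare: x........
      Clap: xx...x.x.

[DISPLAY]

                               ┃·██··█··█·██···
                               ┃█····█·····█···
━━━━━━━━━━━━━━━━━━━━━━━┓       ┃···█······█··█·
ard                    ┃       ┃······██····█··
───────────────────────┨       ┃·███·██······█·
 4 5 6 7 8 9           ┃       ┃·······████···█
              · ─ ·    ┃       ┃·····████····█·
━━━━━━━━━━━━━━━━━━━━━━━━━┓     ┃█████····██████
uencer                   ┃     ┃███······███···
─────────────────────────┨     ┃····█·█··█·····
345678                   ┃     ┃               
······                   ┃     ┗━━━━━━━━━━━━━━━
··█···                   ┃                     
·····█                   ┃                     


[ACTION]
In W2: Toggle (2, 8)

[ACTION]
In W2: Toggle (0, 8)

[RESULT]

                               ┃·██··█··█·██···
                               ┃█····█·····█···
━━━━━━━━━━━━━━━━━━━━━━━┓       ┃···█······█··█·
ard                    ┃       ┃······██····█··
───────────────────────┨       ┃·███·██······█·
 4 5 6 7 8 9           ┃       ┃·······████···█
              · ─ ·    ┃       ┃·····████····█·
━━━━━━━━━━━━━━━━━━━━━━━━━┓     ┃█████····██████
uencer                   ┃     ┃███······███···
─────────────────────────┨     ┃····█·█··█·····
345678                   ┃     ┃               
·····█                   ┃     ┗━━━━━━━━━━━━━━━
··█···                   ┃                     
······                   ┃                     


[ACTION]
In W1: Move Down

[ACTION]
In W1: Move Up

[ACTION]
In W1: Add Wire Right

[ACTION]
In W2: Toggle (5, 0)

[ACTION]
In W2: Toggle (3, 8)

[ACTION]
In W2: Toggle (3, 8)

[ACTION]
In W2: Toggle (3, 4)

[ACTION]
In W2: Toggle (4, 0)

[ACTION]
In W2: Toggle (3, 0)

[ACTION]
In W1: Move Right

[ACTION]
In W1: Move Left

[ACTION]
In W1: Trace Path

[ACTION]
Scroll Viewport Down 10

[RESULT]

              · ─ ·    ┃       ┃·····████····█·
━━━━━━━━━━━━━━━━━━━━━━━━━┓     ┃█████····██████
uencer                   ┃     ┃███······███···
─────────────────────────┨     ┃····█·█··█·····
345678                   ┃     ┃               
·····█                   ┃     ┗━━━━━━━━━━━━━━━
··█···                   ┃                     
······                   ┃                     
·█··█·                   ┃                     
······                   ┃                     
━━━━━━━━━━━━━━━━━━━━━━━━━┛                     
                                               
                                               
                                               


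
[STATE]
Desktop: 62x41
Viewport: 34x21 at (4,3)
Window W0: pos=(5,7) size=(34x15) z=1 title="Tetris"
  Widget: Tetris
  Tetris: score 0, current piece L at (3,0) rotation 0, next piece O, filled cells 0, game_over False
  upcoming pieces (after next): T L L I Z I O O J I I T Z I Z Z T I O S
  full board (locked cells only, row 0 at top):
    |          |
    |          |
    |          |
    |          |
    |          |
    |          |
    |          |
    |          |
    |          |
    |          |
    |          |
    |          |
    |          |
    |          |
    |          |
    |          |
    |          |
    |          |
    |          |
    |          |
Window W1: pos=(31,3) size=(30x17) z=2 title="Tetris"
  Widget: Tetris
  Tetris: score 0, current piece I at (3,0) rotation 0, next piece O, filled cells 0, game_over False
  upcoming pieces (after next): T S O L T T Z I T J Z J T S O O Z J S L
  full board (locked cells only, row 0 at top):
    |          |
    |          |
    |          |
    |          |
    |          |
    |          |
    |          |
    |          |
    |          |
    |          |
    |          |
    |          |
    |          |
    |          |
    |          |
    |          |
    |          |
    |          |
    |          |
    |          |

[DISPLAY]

                           ┏━━━━━━
                           ┃ Tetri
                           ┠──────
                           ┃      
 ┏━━━━━━━━━━━━━━━━━━━━━━━━━┃      
 ┃ Tetris                  ┃      
 ┠─────────────────────────┃      
 ┃          │Next:         ┃      
 ┃          │▓▓            ┃      
 ┃          │▓▓            ┃      
 ┃          │              ┃      
 ┃          │              ┃      
 ┃          │              ┃      
 ┃          │Score:        ┃      
 ┃          │0             ┃      
 ┃          │              ┃      
 ┃          │              ┗━━━━━━
 ┃          │                     
 ┗━━━━━━━━━━━━━━━━━━━━━━━━━━━━━━━━
                                  
                                  


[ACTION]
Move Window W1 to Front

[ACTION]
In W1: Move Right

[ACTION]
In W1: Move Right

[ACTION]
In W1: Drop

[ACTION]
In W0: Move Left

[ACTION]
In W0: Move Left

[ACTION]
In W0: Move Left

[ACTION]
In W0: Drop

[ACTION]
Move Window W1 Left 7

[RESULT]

                    ┏━━━━━━━━━━━━━
                    ┃ Tetris      
                    ┠─────────────
                    ┃          │Ne
 ┏━━━━━━━━━━━━━━━━━━┃          │▓▓
 ┃ Tetris           ┃          │▓▓
 ┠──────────────────┃          │  
 ┃          │Next:  ┃          │  
 ┃          │▓▓     ┃          │  
 ┃          │▓▓     ┃          │Sc
 ┃          │       ┃          │0 
 ┃          │       ┃          │  
 ┃          │       ┃          │  
 ┃          │Score: ┃          │  
 ┃          │0      ┃          │  
 ┃          │       ┃          │  
 ┃          │       ┗━━━━━━━━━━━━━
 ┃          │                     
 ┗━━━━━━━━━━━━━━━━━━━━━━━━━━━━━━━━
                                  
                                  


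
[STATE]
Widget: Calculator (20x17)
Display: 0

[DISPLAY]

                   0
┌───┬───┬───┬───┐   
│ 7 │ 8 │ 9 │ ÷ │   
├───┼───┼───┼───┤   
│ 4 │ 5 │ 6 │ × │   
├───┼───┼───┼───┤   
│ 1 │ 2 │ 3 │ - │   
├───┼───┼───┼───┤   
│ 0 │ . │ = │ + │   
├───┼───┼───┼───┤   
│ C │ MC│ MR│ M+│   
└───┴───┴───┴───┘   
                    
                    
                    
                    
                    


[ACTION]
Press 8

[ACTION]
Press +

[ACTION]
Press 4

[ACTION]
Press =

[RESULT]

                  12
┌───┬───┬───┬───┐   
│ 7 │ 8 │ 9 │ ÷ │   
├───┼───┼───┼───┤   
│ 4 │ 5 │ 6 │ × │   
├───┼───┼───┼───┤   
│ 1 │ 2 │ 3 │ - │   
├───┼───┼───┼───┤   
│ 0 │ . │ = │ + │   
├───┼───┼───┼───┤   
│ C │ MC│ MR│ M+│   
└───┴───┴───┴───┘   
                    
                    
                    
                    
                    


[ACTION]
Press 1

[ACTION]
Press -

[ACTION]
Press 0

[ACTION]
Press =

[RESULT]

                   1
┌───┬───┬───┬───┐   
│ 7 │ 8 │ 9 │ ÷ │   
├───┼───┼───┼───┤   
│ 4 │ 5 │ 6 │ × │   
├───┼───┼───┼───┤   
│ 1 │ 2 │ 3 │ - │   
├───┼───┼───┼───┤   
│ 0 │ . │ = │ + │   
├───┼───┼───┼───┤   
│ C │ MC│ MR│ M+│   
└───┴───┴───┴───┘   
                    
                    
                    
                    
                    


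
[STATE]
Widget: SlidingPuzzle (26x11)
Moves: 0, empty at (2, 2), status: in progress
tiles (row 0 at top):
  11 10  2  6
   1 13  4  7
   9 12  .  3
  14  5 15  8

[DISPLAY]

┌────┬────┬────┬────┐     
│ 11 │ 10 │  2 │  6 │     
├────┼────┼────┼────┤     
│  1 │ 13 │  4 │  7 │     
├────┼────┼────┼────┤     
│  9 │ 12 │    │  3 │     
├────┼────┼────┼────┤     
│ 14 │  5 │ 15 │  8 │     
└────┴────┴────┴────┘     
Moves: 0                  
                          


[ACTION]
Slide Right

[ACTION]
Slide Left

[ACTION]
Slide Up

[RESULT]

┌────┬────┬────┬────┐     
│ 11 │ 10 │  2 │  6 │     
├────┼────┼────┼────┤     
│  1 │ 13 │  4 │  7 │     
├────┼────┼────┼────┤     
│  9 │ 12 │ 15 │  3 │     
├────┼────┼────┼────┤     
│ 14 │  5 │    │  8 │     
└────┴────┴────┴────┘     
Moves: 3                  
                          
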